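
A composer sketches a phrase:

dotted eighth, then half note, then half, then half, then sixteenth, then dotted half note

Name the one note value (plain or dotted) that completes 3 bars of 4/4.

half note

3 bars of 4/4 = 48 sixteenth notes.
Working in sixteenth notes: dotted eighth = 3; half note = 8; half = 8; half = 8; sixteenth = 1; dotted half note = 12.
Sum: 3 + 8 + 8 + 8 + 1 + 12 = 40.
Remaining: 48 − 40 = 8 sixteenth notes, which is a half note.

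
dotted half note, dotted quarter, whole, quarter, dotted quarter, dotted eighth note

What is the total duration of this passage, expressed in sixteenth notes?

In sixteenth notes: dotted half note = 12; dotted quarter = 6; whole = 16; quarter = 4; dotted quarter = 6; dotted eighth note = 3.
Altogether 12 + 6 + 16 + 4 + 6 + 3 = 47 sixteenth notes.

47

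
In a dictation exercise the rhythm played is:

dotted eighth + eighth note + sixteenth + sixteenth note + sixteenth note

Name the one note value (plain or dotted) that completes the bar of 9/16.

The bar of 9/16 = 9 sixteenth notes.
Convert each value to sixteenth notes: dotted eighth = 3; eighth note = 2; sixteenth = 1; sixteenth note = 1; sixteenth note = 1.
Sum: 3 + 2 + 1 + 1 + 1 = 8.
Remaining: 9 − 8 = 1 sixteenth note, which is a sixteenth note.

sixteenth note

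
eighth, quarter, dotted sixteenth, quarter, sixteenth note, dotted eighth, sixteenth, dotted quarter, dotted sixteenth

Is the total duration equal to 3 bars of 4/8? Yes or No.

One bar of 4/8 = 16 thirty-second notes, so 3 bars = 48.
Convert each value to thirty-second notes: eighth = 4; quarter = 8; dotted sixteenth = 3; quarter = 8; sixteenth note = 2; dotted eighth = 6; sixteenth = 2; dotted quarter = 12; dotted sixteenth = 3.
Altogether 4 + 8 + 3 + 8 + 2 + 6 + 2 + 12 + 3 = 48.
48 equals 48, so the answer is Yes.

Yes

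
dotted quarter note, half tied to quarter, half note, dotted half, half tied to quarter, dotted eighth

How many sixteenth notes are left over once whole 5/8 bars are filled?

One bar of 5/8 = 10 sixteenth notes.
Express everything in sixteenth notes: dotted quarter note = 6; half tied to quarter (half + quarter) = 12; half note = 8; dotted half = 12; half tied to quarter (half + quarter) = 12; dotted eighth = 3.
Sum: 6 + 12 + 8 + 12 + 12 + 3 = 53.
53 ÷ 10 = 5 complete bars with 3 sixteenth notes remaining.

3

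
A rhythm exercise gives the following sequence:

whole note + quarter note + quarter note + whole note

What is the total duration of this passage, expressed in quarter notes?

10

Each duration in quarter notes: whole note = 4; quarter note = 1; quarter note = 1; whole note = 4.
Adding: 4 + 1 + 1 + 4 = 10 quarter notes.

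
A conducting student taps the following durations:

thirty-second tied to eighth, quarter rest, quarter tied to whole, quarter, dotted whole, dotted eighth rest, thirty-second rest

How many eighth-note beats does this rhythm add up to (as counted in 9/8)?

One eighth-note beat = 4 thirty-second notes.
Working in thirty-second notes: thirty-second tied to eighth (thirty-second + eighth) = 5; quarter rest = 8; quarter tied to whole (quarter + whole) = 40; quarter = 8; dotted whole = 48; dotted eighth rest = 6; thirty-second rest = 1.
Altogether 5 + 8 + 40 + 8 + 48 + 6 + 1 = 116.
116 ÷ 4 = 29 beats.

29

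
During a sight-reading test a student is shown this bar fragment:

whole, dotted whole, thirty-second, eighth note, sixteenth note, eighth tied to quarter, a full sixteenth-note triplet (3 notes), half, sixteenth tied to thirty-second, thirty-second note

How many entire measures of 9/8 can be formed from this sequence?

3

One bar of 9/8 = 36 thirty-second notes.
In thirty-second notes: whole = 32; dotted whole = 48; thirty-second = 1; eighth note = 4; sixteenth note = 2; eighth tied to quarter (eighth + quarter) = 12; a full sixteenth-note triplet (3 notes) (three triplet sixteenths span one eighth) = 4; half = 16; sixteenth tied to thirty-second (sixteenth + thirty-second) = 3; thirty-second note = 1.
Adding: 32 + 48 + 1 + 4 + 2 + 12 + 4 + 16 + 3 + 1 = 123.
123 ÷ 36 = 3 complete bars with 15 left over.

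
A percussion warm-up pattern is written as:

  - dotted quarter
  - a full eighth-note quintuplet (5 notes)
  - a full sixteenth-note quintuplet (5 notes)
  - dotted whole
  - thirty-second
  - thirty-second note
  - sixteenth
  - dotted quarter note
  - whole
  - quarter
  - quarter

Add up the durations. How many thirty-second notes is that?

In thirty-second notes: dotted quarter = 12; a full eighth-note quintuplet (5 notes) (five quintuplet eighths span one half) = 16; a full sixteenth-note quintuplet (5 notes) (five quintuplet sixteenths span one quarter) = 8; dotted whole = 48; thirty-second = 1; thirty-second note = 1; sixteenth = 2; dotted quarter note = 12; whole = 32; quarter = 8; quarter = 8.
Sum: 12 + 16 + 8 + 48 + 1 + 1 + 2 + 12 + 32 + 8 + 8 = 148 thirty-second notes.

148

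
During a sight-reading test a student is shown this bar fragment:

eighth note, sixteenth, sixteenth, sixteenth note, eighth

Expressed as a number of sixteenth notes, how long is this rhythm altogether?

In sixteenth notes: eighth note = 2; sixteenth = 1; sixteenth = 1; sixteenth note = 1; eighth = 2.
Total: 2 + 1 + 1 + 1 + 2 = 7 sixteenth notes.

7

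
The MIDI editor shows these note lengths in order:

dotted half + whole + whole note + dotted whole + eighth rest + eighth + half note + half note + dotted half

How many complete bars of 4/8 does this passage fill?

One bar of 4/8 = 4 eighth notes.
Each duration in eighth notes: dotted half = 6; whole = 8; whole note = 8; dotted whole = 12; eighth rest = 1; eighth = 1; half note = 4; half note = 4; dotted half = 6.
Total: 6 + 8 + 8 + 12 + 1 + 1 + 4 + 4 + 6 = 50.
50 ÷ 4 = 12 complete bars with 2 left over.

12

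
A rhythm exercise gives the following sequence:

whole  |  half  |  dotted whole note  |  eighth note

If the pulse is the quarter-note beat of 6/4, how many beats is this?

One quarter-note beat = 2 eighth notes.
In eighth notes: whole = 8; half = 4; dotted whole note = 12; eighth note = 1.
Sum: 8 + 4 + 12 + 1 = 25.
25 ÷ 2 = 12.5 beats.

12.5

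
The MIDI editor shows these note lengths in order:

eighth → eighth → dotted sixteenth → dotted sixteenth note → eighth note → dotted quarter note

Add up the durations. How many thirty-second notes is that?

Working in thirty-second notes: eighth = 4; eighth = 4; dotted sixteenth = 3; dotted sixteenth note = 3; eighth note = 4; dotted quarter note = 12.
Total: 4 + 4 + 3 + 3 + 4 + 12 = 30 thirty-second notes.

30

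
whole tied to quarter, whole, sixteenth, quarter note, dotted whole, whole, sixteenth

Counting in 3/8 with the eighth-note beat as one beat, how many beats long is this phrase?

41

One eighth-note beat = 2 sixteenth notes.
Express everything in sixteenth notes: whole tied to quarter (whole + quarter) = 20; whole = 16; sixteenth = 1; quarter note = 4; dotted whole = 24; whole = 16; sixteenth = 1.
Adding: 20 + 16 + 1 + 4 + 24 + 16 + 1 = 82.
82 ÷ 2 = 41 beats.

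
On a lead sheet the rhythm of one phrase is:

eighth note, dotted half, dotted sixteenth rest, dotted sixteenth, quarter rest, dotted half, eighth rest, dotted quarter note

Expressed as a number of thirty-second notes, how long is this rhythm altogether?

In thirty-second notes: eighth note = 4; dotted half = 24; dotted sixteenth rest = 3; dotted sixteenth = 3; quarter rest = 8; dotted half = 24; eighth rest = 4; dotted quarter note = 12.
Adding: 4 + 24 + 3 + 3 + 8 + 24 + 4 + 12 = 82 thirty-second notes.

82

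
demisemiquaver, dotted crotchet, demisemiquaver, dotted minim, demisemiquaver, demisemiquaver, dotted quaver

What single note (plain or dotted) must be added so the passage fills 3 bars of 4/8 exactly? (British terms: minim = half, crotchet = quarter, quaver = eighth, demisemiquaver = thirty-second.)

3 bars of 4/8 = 48 thirty-second notes.
Working in thirty-second notes: demisemiquaver = 1; dotted crotchet = 12; demisemiquaver = 1; dotted minim = 24; demisemiquaver = 1; demisemiquaver = 1; dotted quaver = 6.
Total: 1 + 12 + 1 + 24 + 1 + 1 + 6 = 46.
Remaining: 48 − 46 = 2 thirty-second notes, which is a sixteenth note.

sixteenth note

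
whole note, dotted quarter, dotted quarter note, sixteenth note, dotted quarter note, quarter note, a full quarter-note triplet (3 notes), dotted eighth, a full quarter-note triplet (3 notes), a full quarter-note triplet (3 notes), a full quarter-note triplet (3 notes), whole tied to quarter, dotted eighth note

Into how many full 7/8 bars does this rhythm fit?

One bar of 7/8 = 14 sixteenth notes.
Convert each value to sixteenth notes: whole note = 16; dotted quarter = 6; dotted quarter note = 6; sixteenth note = 1; dotted quarter note = 6; quarter note = 4; a full quarter-note triplet (3 notes) (three triplet quarters span one half) = 8; dotted eighth = 3; a full quarter-note triplet (3 notes) (three triplet quarters span one half) = 8; a full quarter-note triplet (3 notes) (three triplet quarters span one half) = 8; a full quarter-note triplet (3 notes) (three triplet quarters span one half) = 8; whole tied to quarter (whole + quarter) = 20; dotted eighth note = 3.
Adding: 16 + 6 + 6 + 1 + 6 + 4 + 8 + 3 + 8 + 8 + 8 + 20 + 3 = 97.
97 ÷ 14 = 6 complete bars with 13 left over.

6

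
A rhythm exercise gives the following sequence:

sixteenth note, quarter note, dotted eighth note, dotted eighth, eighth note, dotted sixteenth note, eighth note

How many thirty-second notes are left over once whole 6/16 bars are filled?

9

One bar of 6/16 = 12 thirty-second notes.
In thirty-second notes: sixteenth note = 2; quarter note = 8; dotted eighth note = 6; dotted eighth = 6; eighth note = 4; dotted sixteenth note = 3; eighth note = 4.
Sum: 2 + 8 + 6 + 6 + 4 + 3 + 4 = 33.
33 ÷ 12 = 2 complete bars with 9 thirty-second notes remaining.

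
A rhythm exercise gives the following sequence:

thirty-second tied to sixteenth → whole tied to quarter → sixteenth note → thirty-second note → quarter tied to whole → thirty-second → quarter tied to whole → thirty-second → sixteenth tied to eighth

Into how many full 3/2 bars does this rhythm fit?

One bar of 3/2 = 48 thirty-second notes.
In thirty-second notes: thirty-second tied to sixteenth (thirty-second + sixteenth) = 3; whole tied to quarter (whole + quarter) = 40; sixteenth note = 2; thirty-second note = 1; quarter tied to whole (quarter + whole) = 40; thirty-second = 1; quarter tied to whole (quarter + whole) = 40; thirty-second = 1; sixteenth tied to eighth (sixteenth + eighth) = 6.
Sum: 3 + 40 + 2 + 1 + 40 + 1 + 40 + 1 + 6 = 134.
134 ÷ 48 = 2 complete bars with 38 left over.

2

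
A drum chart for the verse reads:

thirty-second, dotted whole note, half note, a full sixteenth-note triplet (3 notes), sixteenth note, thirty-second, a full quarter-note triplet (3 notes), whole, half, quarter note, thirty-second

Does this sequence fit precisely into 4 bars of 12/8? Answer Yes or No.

No

One bar of 12/8 = 48 thirty-second notes, so 4 bars = 192.
Convert each value to thirty-second notes: thirty-second = 1; dotted whole note = 48; half note = 16; a full sixteenth-note triplet (3 notes) (three triplet sixteenths span one eighth) = 4; sixteenth note = 2; thirty-second = 1; a full quarter-note triplet (3 notes) (three triplet quarters span one half) = 16; whole = 32; half = 16; quarter note = 8; thirty-second = 1.
Total: 1 + 48 + 16 + 4 + 2 + 1 + 16 + 32 + 16 + 8 + 1 = 145.
145 falls short of 192, so the answer is No.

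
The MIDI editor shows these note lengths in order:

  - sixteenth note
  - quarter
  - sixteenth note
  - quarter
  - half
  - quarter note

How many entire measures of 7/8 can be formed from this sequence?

1

One bar of 7/8 = 14 sixteenth notes.
Convert each value to sixteenth notes: sixteenth note = 1; quarter = 4; sixteenth note = 1; quarter = 4; half = 8; quarter note = 4.
Adding: 1 + 4 + 1 + 4 + 8 + 4 = 22.
22 ÷ 14 = 1 complete bar with 8 left over.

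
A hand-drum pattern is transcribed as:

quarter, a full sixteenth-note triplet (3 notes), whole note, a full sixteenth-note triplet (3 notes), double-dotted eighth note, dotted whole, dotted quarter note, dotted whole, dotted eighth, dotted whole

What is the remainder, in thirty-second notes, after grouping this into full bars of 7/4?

49

One bar of 7/4 = 56 thirty-second notes.
Each duration in thirty-second notes: quarter = 8; a full sixteenth-note triplet (3 notes) (three triplet sixteenths span one eighth) = 4; whole note = 32; a full sixteenth-note triplet (3 notes) (three triplet sixteenths span one eighth) = 4; double-dotted eighth note = 7; dotted whole = 48; dotted quarter note = 12; dotted whole = 48; dotted eighth = 6; dotted whole = 48.
Altogether 8 + 4 + 32 + 4 + 7 + 48 + 12 + 48 + 6 + 48 = 217.
217 ÷ 56 = 3 complete bars with 49 thirty-second notes remaining.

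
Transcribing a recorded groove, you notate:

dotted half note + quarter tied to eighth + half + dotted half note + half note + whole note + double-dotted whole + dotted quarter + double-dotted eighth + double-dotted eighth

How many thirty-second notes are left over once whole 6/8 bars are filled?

One bar of 6/8 = 24 thirty-second notes.
Express everything in thirty-second notes: dotted half note = 24; quarter tied to eighth (quarter + eighth) = 12; half = 16; dotted half note = 24; half note = 16; whole note = 32; double-dotted whole = 56; dotted quarter = 12; double-dotted eighth = 7; double-dotted eighth = 7.
Sum: 24 + 12 + 16 + 24 + 16 + 32 + 56 + 12 + 7 + 7 = 206.
206 ÷ 24 = 8 complete bars with 14 thirty-second notes remaining.

14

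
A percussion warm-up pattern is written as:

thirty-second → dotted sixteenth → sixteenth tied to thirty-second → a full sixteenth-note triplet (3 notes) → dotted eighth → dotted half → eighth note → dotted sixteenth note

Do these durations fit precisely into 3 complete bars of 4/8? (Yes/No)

Yes

One bar of 4/8 = 16 thirty-second notes, so 3 bars = 48.
In thirty-second notes: thirty-second = 1; dotted sixteenth = 3; sixteenth tied to thirty-second (sixteenth + thirty-second) = 3; a full sixteenth-note triplet (3 notes) (three triplet sixteenths span one eighth) = 4; dotted eighth = 6; dotted half = 24; eighth note = 4; dotted sixteenth note = 3.
Sum: 1 + 3 + 3 + 4 + 6 + 24 + 4 + 3 = 48.
48 equals 48, so the answer is Yes.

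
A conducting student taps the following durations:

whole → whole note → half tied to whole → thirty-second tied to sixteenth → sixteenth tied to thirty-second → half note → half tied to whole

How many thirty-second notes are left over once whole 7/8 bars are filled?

One bar of 7/8 = 28 thirty-second notes.
In thirty-second notes: whole = 32; whole note = 32; half tied to whole (half + whole) = 48; thirty-second tied to sixteenth (thirty-second + sixteenth) = 3; sixteenth tied to thirty-second (sixteenth + thirty-second) = 3; half note = 16; half tied to whole (half + whole) = 48.
Altogether 32 + 32 + 48 + 3 + 3 + 16 + 48 = 182.
182 ÷ 28 = 6 complete bars with 14 thirty-second notes remaining.

14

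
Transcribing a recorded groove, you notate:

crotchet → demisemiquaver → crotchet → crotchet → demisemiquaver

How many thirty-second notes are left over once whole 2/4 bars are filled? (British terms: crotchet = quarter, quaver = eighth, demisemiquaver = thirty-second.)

10

One bar of 2/4 = 16 thirty-second notes.
Working in thirty-second notes: crotchet = 8; demisemiquaver = 1; crotchet = 8; crotchet = 8; demisemiquaver = 1.
Total: 8 + 1 + 8 + 8 + 1 = 26.
26 ÷ 16 = 1 complete bar with 10 thirty-second notes remaining.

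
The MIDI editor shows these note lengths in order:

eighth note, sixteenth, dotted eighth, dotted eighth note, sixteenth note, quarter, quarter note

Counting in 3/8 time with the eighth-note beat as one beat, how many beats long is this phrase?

One eighth-note beat = 2 sixteenth notes.
Working in sixteenth notes: eighth note = 2; sixteenth = 1; dotted eighth = 3; dotted eighth note = 3; sixteenth note = 1; quarter = 4; quarter note = 4.
Altogether 2 + 1 + 3 + 3 + 1 + 4 + 4 = 18.
18 ÷ 2 = 9 beats.

9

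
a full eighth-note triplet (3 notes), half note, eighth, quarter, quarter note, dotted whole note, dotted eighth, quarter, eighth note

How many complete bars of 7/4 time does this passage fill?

1

One bar of 7/4 = 28 sixteenth notes.
Each duration in sixteenth notes: a full eighth-note triplet (3 notes) (three triplet eighths span one quarter) = 4; half note = 8; eighth = 2; quarter = 4; quarter note = 4; dotted whole note = 24; dotted eighth = 3; quarter = 4; eighth note = 2.
Adding: 4 + 8 + 2 + 4 + 4 + 24 + 3 + 4 + 2 = 55.
55 ÷ 28 = 1 complete bar with 27 left over.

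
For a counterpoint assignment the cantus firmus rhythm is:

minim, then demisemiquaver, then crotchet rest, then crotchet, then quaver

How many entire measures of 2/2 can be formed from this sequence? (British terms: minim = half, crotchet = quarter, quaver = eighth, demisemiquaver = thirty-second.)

1

One bar of 2/2 = 32 thirty-second notes.
Express everything in thirty-second notes: minim = 16; demisemiquaver = 1; crotchet rest = 8; crotchet = 8; quaver = 4.
Total: 16 + 1 + 8 + 8 + 4 = 37.
37 ÷ 32 = 1 complete bar with 5 left over.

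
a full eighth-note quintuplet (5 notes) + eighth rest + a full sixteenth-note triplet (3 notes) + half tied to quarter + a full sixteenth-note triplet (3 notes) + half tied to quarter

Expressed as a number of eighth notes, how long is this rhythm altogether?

19

In eighth notes: a full eighth-note quintuplet (5 notes) (five quintuplet eighths span one half) = 4; eighth rest = 1; a full sixteenth-note triplet (3 notes) (three triplet sixteenths span one eighth) = 1; half tied to quarter (half + quarter) = 6; a full sixteenth-note triplet (3 notes) (three triplet sixteenths span one eighth) = 1; half tied to quarter (half + quarter) = 6.
Sum: 4 + 1 + 1 + 6 + 1 + 6 = 19 eighth notes.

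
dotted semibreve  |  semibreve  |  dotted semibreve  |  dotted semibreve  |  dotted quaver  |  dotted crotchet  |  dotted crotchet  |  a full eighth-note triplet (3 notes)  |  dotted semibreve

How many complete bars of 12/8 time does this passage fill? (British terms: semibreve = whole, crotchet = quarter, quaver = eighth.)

5

One bar of 12/8 = 24 sixteenth notes.
In sixteenth notes: dotted semibreve = 24; semibreve = 16; dotted semibreve = 24; dotted semibreve = 24; dotted quaver = 3; dotted crotchet = 6; dotted crotchet = 6; a full eighth-note triplet (3 notes) (three triplet eighths span one quarter) = 4; dotted semibreve = 24.
Altogether 24 + 16 + 24 + 24 + 3 + 6 + 6 + 4 + 24 = 131.
131 ÷ 24 = 5 complete bars with 11 left over.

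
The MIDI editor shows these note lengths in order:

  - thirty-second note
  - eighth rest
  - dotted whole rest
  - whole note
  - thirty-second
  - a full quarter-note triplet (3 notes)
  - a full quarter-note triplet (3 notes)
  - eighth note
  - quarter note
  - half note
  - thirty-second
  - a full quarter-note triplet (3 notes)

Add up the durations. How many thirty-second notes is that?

163

Working in thirty-second notes: thirty-second note = 1; eighth rest = 4; dotted whole rest = 48; whole note = 32; thirty-second = 1; a full quarter-note triplet (3 notes) (three triplet quarters span one half) = 16; a full quarter-note triplet (3 notes) (three triplet quarters span one half) = 16; eighth note = 4; quarter note = 8; half note = 16; thirty-second = 1; a full quarter-note triplet (3 notes) (three triplet quarters span one half) = 16.
Total: 1 + 4 + 48 + 32 + 1 + 16 + 16 + 4 + 8 + 16 + 1 + 16 = 163 thirty-second notes.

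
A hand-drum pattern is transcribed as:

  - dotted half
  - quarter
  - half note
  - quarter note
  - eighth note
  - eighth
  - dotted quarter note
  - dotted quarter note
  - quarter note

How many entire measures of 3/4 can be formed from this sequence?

4

One bar of 3/4 = 6 eighth notes.
Working in eighth notes: dotted half = 6; quarter = 2; half note = 4; quarter note = 2; eighth note = 1; eighth = 1; dotted quarter note = 3; dotted quarter note = 3; quarter note = 2.
Adding: 6 + 2 + 4 + 2 + 1 + 1 + 3 + 3 + 2 = 24.
24 ÷ 6 = 4 complete bars with 0 left over.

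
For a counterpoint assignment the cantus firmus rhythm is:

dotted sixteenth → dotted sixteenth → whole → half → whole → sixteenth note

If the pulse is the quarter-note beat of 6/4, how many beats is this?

11

One quarter-note beat = 8 thirty-second notes.
Working in thirty-second notes: dotted sixteenth = 3; dotted sixteenth = 3; whole = 32; half = 16; whole = 32; sixteenth note = 2.
Sum: 3 + 3 + 32 + 16 + 32 + 2 = 88.
88 ÷ 8 = 11 beats.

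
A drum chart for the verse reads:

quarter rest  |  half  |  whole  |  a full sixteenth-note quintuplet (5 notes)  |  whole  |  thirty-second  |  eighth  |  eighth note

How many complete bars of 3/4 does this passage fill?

One bar of 3/4 = 24 thirty-second notes.
Convert each value to thirty-second notes: quarter rest = 8; half = 16; whole = 32; a full sixteenth-note quintuplet (5 notes) (five quintuplet sixteenths span one quarter) = 8; whole = 32; thirty-second = 1; eighth = 4; eighth note = 4.
Adding: 8 + 16 + 32 + 8 + 32 + 1 + 4 + 4 = 105.
105 ÷ 24 = 4 complete bars with 9 left over.

4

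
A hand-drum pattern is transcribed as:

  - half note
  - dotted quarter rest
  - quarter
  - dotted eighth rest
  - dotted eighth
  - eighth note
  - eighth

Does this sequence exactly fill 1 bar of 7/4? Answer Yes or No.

Yes

One bar of 7/4 = 28 sixteenth notes.
Working in sixteenth notes: half note = 8; dotted quarter rest = 6; quarter = 4; dotted eighth rest = 3; dotted eighth = 3; eighth note = 2; eighth = 2.
Total: 8 + 6 + 4 + 3 + 3 + 2 + 2 = 28.
28 equals 28, so the answer is Yes.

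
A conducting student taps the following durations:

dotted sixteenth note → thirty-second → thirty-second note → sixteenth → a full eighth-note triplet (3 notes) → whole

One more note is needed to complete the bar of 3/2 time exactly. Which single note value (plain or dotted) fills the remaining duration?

thirty-second note

The bar of 3/2 = 48 thirty-second notes.
Convert each value to thirty-second notes: dotted sixteenth note = 3; thirty-second = 1; thirty-second note = 1; sixteenth = 2; a full eighth-note triplet (3 notes) (three triplet eighths span one quarter) = 8; whole = 32.
Adding: 3 + 1 + 1 + 2 + 8 + 32 = 47.
Remaining: 48 − 47 = 1 thirty-second note, which is a thirty-second note.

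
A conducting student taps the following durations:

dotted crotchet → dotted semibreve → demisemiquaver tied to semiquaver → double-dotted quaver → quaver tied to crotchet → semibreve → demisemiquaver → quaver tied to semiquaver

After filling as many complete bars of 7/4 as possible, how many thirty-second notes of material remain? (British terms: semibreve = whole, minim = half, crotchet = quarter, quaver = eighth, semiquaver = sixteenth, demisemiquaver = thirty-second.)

One bar of 7/4 = 56 thirty-second notes.
Working in thirty-second notes: dotted crotchet = 12; dotted semibreve = 48; demisemiquaver tied to semiquaver (demisemiquaver + semiquaver) = 3; double-dotted quaver = 7; quaver tied to crotchet (quaver + crotchet) = 12; semibreve = 32; demisemiquaver = 1; quaver tied to semiquaver (quaver + semiquaver) = 6.
Sum: 12 + 48 + 3 + 7 + 12 + 32 + 1 + 6 = 121.
121 ÷ 56 = 2 complete bars with 9 thirty-second notes remaining.

9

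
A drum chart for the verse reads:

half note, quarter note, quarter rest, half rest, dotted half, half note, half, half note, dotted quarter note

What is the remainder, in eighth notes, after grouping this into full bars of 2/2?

One bar of 2/2 = 8 eighth notes.
Express everything in eighth notes: half note = 4; quarter note = 2; quarter rest = 2; half rest = 4; dotted half = 6; half note = 4; half = 4; half note = 4; dotted quarter note = 3.
Total: 4 + 2 + 2 + 4 + 6 + 4 + 4 + 4 + 3 = 33.
33 ÷ 8 = 4 complete bars with 1 eighth note remaining.

1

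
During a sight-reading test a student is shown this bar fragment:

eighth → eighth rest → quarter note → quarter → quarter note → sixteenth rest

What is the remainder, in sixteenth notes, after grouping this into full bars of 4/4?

One bar of 4/4 = 16 sixteenth notes.
Working in sixteenth notes: eighth = 2; eighth rest = 2; quarter note = 4; quarter = 4; quarter note = 4; sixteenth rest = 1.
Sum: 2 + 2 + 4 + 4 + 4 + 1 = 17.
17 ÷ 16 = 1 complete bar with 1 sixteenth note remaining.

1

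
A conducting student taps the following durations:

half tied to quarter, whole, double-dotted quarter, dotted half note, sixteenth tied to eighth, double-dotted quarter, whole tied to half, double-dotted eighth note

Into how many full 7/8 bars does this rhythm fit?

One bar of 7/8 = 28 thirty-second notes.
Working in thirty-second notes: half tied to quarter (half + quarter) = 24; whole = 32; double-dotted quarter = 14; dotted half note = 24; sixteenth tied to eighth (sixteenth + eighth) = 6; double-dotted quarter = 14; whole tied to half (whole + half) = 48; double-dotted eighth note = 7.
Adding: 24 + 32 + 14 + 24 + 6 + 14 + 48 + 7 = 169.
169 ÷ 28 = 6 complete bars with 1 left over.

6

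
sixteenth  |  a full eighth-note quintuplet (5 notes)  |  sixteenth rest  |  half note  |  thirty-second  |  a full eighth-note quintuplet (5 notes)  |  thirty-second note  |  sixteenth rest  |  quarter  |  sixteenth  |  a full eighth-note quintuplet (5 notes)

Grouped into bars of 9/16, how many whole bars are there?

One bar of 9/16 = 18 thirty-second notes.
In thirty-second notes: sixteenth = 2; a full eighth-note quintuplet (5 notes) (five quintuplet eighths span one half) = 16; sixteenth rest = 2; half note = 16; thirty-second = 1; a full eighth-note quintuplet (5 notes) (five quintuplet eighths span one half) = 16; thirty-second note = 1; sixteenth rest = 2; quarter = 8; sixteenth = 2; a full eighth-note quintuplet (5 notes) (five quintuplet eighths span one half) = 16.
Adding: 2 + 16 + 2 + 16 + 1 + 16 + 1 + 2 + 8 + 2 + 16 = 82.
82 ÷ 18 = 4 complete bars with 10 left over.

4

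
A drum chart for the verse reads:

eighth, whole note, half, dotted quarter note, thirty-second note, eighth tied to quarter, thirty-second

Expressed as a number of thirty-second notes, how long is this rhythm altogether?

78

Working in thirty-second notes: eighth = 4; whole note = 32; half = 16; dotted quarter note = 12; thirty-second note = 1; eighth tied to quarter (eighth + quarter) = 12; thirty-second = 1.
Sum: 4 + 32 + 16 + 12 + 1 + 12 + 1 = 78 thirty-second notes.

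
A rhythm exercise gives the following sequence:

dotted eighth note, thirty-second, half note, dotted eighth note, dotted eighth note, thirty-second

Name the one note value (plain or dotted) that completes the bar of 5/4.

The bar of 5/4 = 40 thirty-second notes.
Each duration in thirty-second notes: dotted eighth note = 6; thirty-second = 1; half note = 16; dotted eighth note = 6; dotted eighth note = 6; thirty-second = 1.
Total: 6 + 1 + 16 + 6 + 6 + 1 = 36.
Remaining: 40 − 36 = 4 thirty-second notes, which is a eighth note.

eighth note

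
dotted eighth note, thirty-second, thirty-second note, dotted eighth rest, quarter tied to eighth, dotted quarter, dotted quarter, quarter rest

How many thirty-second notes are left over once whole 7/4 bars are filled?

2

One bar of 7/4 = 56 thirty-second notes.
Working in thirty-second notes: dotted eighth note = 6; thirty-second = 1; thirty-second note = 1; dotted eighth rest = 6; quarter tied to eighth (quarter + eighth) = 12; dotted quarter = 12; dotted quarter = 12; quarter rest = 8.
Altogether 6 + 1 + 1 + 6 + 12 + 12 + 12 + 8 = 58.
58 ÷ 56 = 1 complete bar with 2 thirty-second notes remaining.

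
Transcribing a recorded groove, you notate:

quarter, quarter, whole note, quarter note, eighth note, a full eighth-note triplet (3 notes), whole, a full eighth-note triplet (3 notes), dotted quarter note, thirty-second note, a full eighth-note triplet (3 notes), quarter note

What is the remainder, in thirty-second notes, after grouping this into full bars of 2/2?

One bar of 2/2 = 32 thirty-second notes.
In thirty-second notes: quarter = 8; quarter = 8; whole note = 32; quarter note = 8; eighth note = 4; a full eighth-note triplet (3 notes) (three triplet eighths span one quarter) = 8; whole = 32; a full eighth-note triplet (3 notes) (three triplet eighths span one quarter) = 8; dotted quarter note = 12; thirty-second note = 1; a full eighth-note triplet (3 notes) (three triplet eighths span one quarter) = 8; quarter note = 8.
Adding: 8 + 8 + 32 + 8 + 4 + 8 + 32 + 8 + 12 + 1 + 8 + 8 = 137.
137 ÷ 32 = 4 complete bars with 9 thirty-second notes remaining.

9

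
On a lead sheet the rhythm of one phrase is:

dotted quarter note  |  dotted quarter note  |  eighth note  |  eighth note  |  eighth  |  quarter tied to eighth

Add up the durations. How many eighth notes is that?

12

In eighth notes: dotted quarter note = 3; dotted quarter note = 3; eighth note = 1; eighth note = 1; eighth = 1; quarter tied to eighth (quarter + eighth) = 3.
Sum: 3 + 3 + 1 + 1 + 1 + 3 = 12 eighth notes.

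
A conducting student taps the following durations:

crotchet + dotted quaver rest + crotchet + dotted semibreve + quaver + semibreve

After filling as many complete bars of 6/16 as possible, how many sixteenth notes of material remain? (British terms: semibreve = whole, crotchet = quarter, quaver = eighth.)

One bar of 6/16 = 6 sixteenth notes.
Express everything in sixteenth notes: crotchet = 4; dotted quaver rest = 3; crotchet = 4; dotted semibreve = 24; quaver = 2; semibreve = 16.
Sum: 4 + 3 + 4 + 24 + 2 + 16 = 53.
53 ÷ 6 = 8 complete bars with 5 sixteenth notes remaining.

5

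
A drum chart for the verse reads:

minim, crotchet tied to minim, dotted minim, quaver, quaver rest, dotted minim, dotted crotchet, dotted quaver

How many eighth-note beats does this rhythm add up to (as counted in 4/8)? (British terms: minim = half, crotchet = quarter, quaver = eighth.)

28.5

One eighth-note beat = 2 sixteenth notes.
Express everything in sixteenth notes: minim = 8; crotchet tied to minim (crotchet + minim) = 12; dotted minim = 12; quaver = 2; quaver rest = 2; dotted minim = 12; dotted crotchet = 6; dotted quaver = 3.
Sum: 8 + 12 + 12 + 2 + 2 + 12 + 6 + 3 = 57.
57 ÷ 2 = 28.5 beats.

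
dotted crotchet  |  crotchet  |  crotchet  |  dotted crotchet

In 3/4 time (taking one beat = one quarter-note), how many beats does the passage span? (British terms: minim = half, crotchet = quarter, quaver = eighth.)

5

One quarter-note beat = 2 eighth notes.
Convert each value to eighth notes: dotted crotchet = 3; crotchet = 2; crotchet = 2; dotted crotchet = 3.
Altogether 3 + 2 + 2 + 3 = 10.
10 ÷ 2 = 5 beats.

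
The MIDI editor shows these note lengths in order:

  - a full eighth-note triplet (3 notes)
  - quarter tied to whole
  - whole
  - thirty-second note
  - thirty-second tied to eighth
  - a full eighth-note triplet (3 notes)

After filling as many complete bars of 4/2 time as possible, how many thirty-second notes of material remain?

One bar of 4/2 = 64 thirty-second notes.
Express everything in thirty-second notes: a full eighth-note triplet (3 notes) (three triplet eighths span one quarter) = 8; quarter tied to whole (quarter + whole) = 40; whole = 32; thirty-second note = 1; thirty-second tied to eighth (thirty-second + eighth) = 5; a full eighth-note triplet (3 notes) (three triplet eighths span one quarter) = 8.
Total: 8 + 40 + 32 + 1 + 5 + 8 = 94.
94 ÷ 64 = 1 complete bar with 30 thirty-second notes remaining.

30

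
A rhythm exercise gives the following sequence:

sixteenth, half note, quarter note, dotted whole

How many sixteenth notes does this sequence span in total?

Working in sixteenth notes: sixteenth = 1; half note = 8; quarter note = 4; dotted whole = 24.
Total: 1 + 8 + 4 + 24 = 37 sixteenth notes.

37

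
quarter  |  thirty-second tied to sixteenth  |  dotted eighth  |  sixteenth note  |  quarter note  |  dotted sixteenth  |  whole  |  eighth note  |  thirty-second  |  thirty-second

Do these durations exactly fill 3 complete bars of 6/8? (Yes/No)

One bar of 6/8 = 24 thirty-second notes, so 3 bars = 72.
Each duration in thirty-second notes: quarter = 8; thirty-second tied to sixteenth (thirty-second + sixteenth) = 3; dotted eighth = 6; sixteenth note = 2; quarter note = 8; dotted sixteenth = 3; whole = 32; eighth note = 4; thirty-second = 1; thirty-second = 1.
Sum: 8 + 3 + 6 + 2 + 8 + 3 + 32 + 4 + 1 + 1 = 68.
68 falls short of 72, so the answer is No.

No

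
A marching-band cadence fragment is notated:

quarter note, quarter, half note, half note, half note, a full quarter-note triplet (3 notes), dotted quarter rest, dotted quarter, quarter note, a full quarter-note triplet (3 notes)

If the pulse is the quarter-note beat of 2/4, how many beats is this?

16

One quarter-note beat = 2 eighth notes.
Each duration in eighth notes: quarter note = 2; quarter = 2; half note = 4; half note = 4; half note = 4; a full quarter-note triplet (3 notes) (three triplet quarters span one half) = 4; dotted quarter rest = 3; dotted quarter = 3; quarter note = 2; a full quarter-note triplet (3 notes) (three triplet quarters span one half) = 4.
Total: 2 + 2 + 4 + 4 + 4 + 4 + 3 + 3 + 2 + 4 = 32.
32 ÷ 2 = 16 beats.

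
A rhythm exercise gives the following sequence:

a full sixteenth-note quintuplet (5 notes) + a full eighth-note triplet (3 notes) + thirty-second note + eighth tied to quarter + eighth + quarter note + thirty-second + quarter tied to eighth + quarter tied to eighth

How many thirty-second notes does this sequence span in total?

66

Each duration in thirty-second notes: a full sixteenth-note quintuplet (5 notes) (five quintuplet sixteenths span one quarter) = 8; a full eighth-note triplet (3 notes) (three triplet eighths span one quarter) = 8; thirty-second note = 1; eighth tied to quarter (eighth + quarter) = 12; eighth = 4; quarter note = 8; thirty-second = 1; quarter tied to eighth (quarter + eighth) = 12; quarter tied to eighth (quarter + eighth) = 12.
Sum: 8 + 8 + 1 + 12 + 4 + 8 + 1 + 12 + 12 = 66 thirty-second notes.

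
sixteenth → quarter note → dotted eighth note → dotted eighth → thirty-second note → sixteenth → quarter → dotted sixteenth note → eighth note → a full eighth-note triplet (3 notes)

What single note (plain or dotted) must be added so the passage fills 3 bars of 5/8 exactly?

3 bars of 5/8 = 60 thirty-second notes.
Working in thirty-second notes: sixteenth = 2; quarter note = 8; dotted eighth note = 6; dotted eighth = 6; thirty-second note = 1; sixteenth = 2; quarter = 8; dotted sixteenth note = 3; eighth note = 4; a full eighth-note triplet (3 notes) (three triplet eighths span one quarter) = 8.
Total: 2 + 8 + 6 + 6 + 1 + 2 + 8 + 3 + 4 + 8 = 48.
Remaining: 60 − 48 = 12 thirty-second notes, which is a dotted quarter note.

dotted quarter note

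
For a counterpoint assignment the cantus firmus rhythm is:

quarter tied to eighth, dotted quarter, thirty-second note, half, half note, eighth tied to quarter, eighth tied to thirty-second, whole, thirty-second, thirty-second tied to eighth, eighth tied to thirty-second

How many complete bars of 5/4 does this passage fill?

One bar of 5/4 = 40 thirty-second notes.
In thirty-second notes: quarter tied to eighth (quarter + eighth) = 12; dotted quarter = 12; thirty-second note = 1; half = 16; half note = 16; eighth tied to quarter (eighth + quarter) = 12; eighth tied to thirty-second (eighth + thirty-second) = 5; whole = 32; thirty-second = 1; thirty-second tied to eighth (thirty-second + eighth) = 5; eighth tied to thirty-second (eighth + thirty-second) = 5.
Adding: 12 + 12 + 1 + 16 + 16 + 12 + 5 + 32 + 1 + 5 + 5 = 117.
117 ÷ 40 = 2 complete bars with 37 left over.

2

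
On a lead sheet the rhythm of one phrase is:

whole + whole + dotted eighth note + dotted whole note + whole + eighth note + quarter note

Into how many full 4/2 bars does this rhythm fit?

One bar of 4/2 = 32 sixteenth notes.
Express everything in sixteenth notes: whole = 16; whole = 16; dotted eighth note = 3; dotted whole note = 24; whole = 16; eighth note = 2; quarter note = 4.
Adding: 16 + 16 + 3 + 24 + 16 + 2 + 4 = 81.
81 ÷ 32 = 2 complete bars with 17 left over.

2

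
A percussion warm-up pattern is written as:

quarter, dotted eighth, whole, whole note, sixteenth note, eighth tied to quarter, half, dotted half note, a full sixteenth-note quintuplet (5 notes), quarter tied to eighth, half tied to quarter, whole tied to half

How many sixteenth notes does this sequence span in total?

112

Each duration in sixteenth notes: quarter = 4; dotted eighth = 3; whole = 16; whole note = 16; sixteenth note = 1; eighth tied to quarter (eighth + quarter) = 6; half = 8; dotted half note = 12; a full sixteenth-note quintuplet (5 notes) (five quintuplet sixteenths span one quarter) = 4; quarter tied to eighth (quarter + eighth) = 6; half tied to quarter (half + quarter) = 12; whole tied to half (whole + half) = 24.
Total: 4 + 3 + 16 + 16 + 1 + 6 + 8 + 12 + 4 + 6 + 12 + 24 = 112 sixteenth notes.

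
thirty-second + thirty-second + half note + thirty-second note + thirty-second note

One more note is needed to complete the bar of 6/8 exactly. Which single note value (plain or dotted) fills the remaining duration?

eighth note

The bar of 6/8 = 24 thirty-second notes.
Working in thirty-second notes: thirty-second = 1; thirty-second = 1; half note = 16; thirty-second note = 1; thirty-second note = 1.
Adding: 1 + 1 + 16 + 1 + 1 = 20.
Remaining: 24 − 20 = 4 thirty-second notes, which is a eighth note.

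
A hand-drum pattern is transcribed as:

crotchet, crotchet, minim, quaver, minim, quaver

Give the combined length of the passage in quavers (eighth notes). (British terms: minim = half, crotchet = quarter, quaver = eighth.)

14

Working in eighth notes: crotchet = 2; crotchet = 2; minim = 4; quaver = 1; minim = 4; quaver = 1.
Altogether 2 + 2 + 4 + 1 + 4 + 1 = 14 eighth notes.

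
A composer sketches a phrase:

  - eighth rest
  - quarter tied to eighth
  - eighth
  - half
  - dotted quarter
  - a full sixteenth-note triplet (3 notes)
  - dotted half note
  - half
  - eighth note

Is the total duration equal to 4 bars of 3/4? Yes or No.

Yes

One bar of 3/4 = 6 eighth notes, so 4 bars = 24.
Each duration in eighth notes: eighth rest = 1; quarter tied to eighth (quarter + eighth) = 3; eighth = 1; half = 4; dotted quarter = 3; a full sixteenth-note triplet (3 notes) (three triplet sixteenths span one eighth) = 1; dotted half note = 6; half = 4; eighth note = 1.
Altogether 1 + 3 + 1 + 4 + 3 + 1 + 6 + 4 + 1 = 24.
24 equals 24, so the answer is Yes.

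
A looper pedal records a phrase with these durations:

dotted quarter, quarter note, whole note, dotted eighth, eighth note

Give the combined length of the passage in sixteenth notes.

Express everything in sixteenth notes: dotted quarter = 6; quarter note = 4; whole note = 16; dotted eighth = 3; eighth note = 2.
Total: 6 + 4 + 16 + 3 + 2 = 31 sixteenth notes.

31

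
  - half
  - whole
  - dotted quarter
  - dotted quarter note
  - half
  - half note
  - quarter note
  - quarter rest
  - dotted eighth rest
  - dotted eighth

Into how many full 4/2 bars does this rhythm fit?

One bar of 4/2 = 32 sixteenth notes.
In sixteenth notes: half = 8; whole = 16; dotted quarter = 6; dotted quarter note = 6; half = 8; half note = 8; quarter note = 4; quarter rest = 4; dotted eighth rest = 3; dotted eighth = 3.
Total: 8 + 16 + 6 + 6 + 8 + 8 + 4 + 4 + 3 + 3 = 66.
66 ÷ 32 = 2 complete bars with 2 left over.

2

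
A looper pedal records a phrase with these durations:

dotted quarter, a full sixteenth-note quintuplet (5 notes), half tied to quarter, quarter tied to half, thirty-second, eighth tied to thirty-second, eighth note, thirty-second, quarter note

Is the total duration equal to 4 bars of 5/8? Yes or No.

No

One bar of 5/8 = 20 thirty-second notes, so 4 bars = 80.
Convert each value to thirty-second notes: dotted quarter = 12; a full sixteenth-note quintuplet (5 notes) (five quintuplet sixteenths span one quarter) = 8; half tied to quarter (half + quarter) = 24; quarter tied to half (quarter + half) = 24; thirty-second = 1; eighth tied to thirty-second (eighth + thirty-second) = 5; eighth note = 4; thirty-second = 1; quarter note = 8.
Altogether 12 + 8 + 24 + 24 + 1 + 5 + 4 + 1 + 8 = 87.
87 exceeds 80, so the answer is No.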